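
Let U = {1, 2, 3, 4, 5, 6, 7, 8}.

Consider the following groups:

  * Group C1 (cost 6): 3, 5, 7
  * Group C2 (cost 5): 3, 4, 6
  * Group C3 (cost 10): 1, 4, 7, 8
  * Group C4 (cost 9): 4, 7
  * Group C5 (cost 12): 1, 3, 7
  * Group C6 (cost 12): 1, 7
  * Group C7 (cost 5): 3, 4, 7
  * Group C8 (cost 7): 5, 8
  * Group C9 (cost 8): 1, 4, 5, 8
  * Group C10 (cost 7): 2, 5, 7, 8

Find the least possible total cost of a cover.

C2, C9, C10 together cover every point (C2 ∪ C9 ∪ C10 = {1, 2, 3, 4, 5, 6, 7, 8}); total cost 5 + 8 + 7 = 20.
No covering selection has total cost below 20.

20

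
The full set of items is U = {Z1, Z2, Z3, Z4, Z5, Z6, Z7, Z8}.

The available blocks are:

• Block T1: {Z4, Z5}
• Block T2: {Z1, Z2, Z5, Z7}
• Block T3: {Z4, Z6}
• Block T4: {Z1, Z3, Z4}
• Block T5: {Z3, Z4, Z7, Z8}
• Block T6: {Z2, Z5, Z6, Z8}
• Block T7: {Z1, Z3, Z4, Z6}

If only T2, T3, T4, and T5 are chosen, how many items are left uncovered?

Union of T2, T3, T4, T5 = {Z1, Z2, Z3, Z4, Z5, Z6, Z7, Z8} — that's every item, so 0 are uncovered.

0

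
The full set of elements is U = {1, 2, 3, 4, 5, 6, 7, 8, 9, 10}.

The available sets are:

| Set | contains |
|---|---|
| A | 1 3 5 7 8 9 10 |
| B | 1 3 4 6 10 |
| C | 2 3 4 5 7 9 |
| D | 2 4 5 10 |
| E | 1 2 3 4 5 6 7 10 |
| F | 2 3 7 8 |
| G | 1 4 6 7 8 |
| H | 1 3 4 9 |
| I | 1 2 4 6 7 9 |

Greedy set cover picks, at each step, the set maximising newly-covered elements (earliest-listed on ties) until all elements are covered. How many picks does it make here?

Greedy: pick E (covers 8 new) → pick A (covers 2 new). Total picks: 2.

2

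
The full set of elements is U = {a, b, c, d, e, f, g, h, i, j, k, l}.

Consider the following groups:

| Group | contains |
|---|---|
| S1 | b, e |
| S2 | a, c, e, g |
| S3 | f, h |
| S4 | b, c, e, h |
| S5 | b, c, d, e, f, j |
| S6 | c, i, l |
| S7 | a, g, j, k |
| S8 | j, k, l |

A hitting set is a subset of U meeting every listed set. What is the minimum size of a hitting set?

4

Take T = {a, e, h, l}. Each listed group contains at least one of these, so T is a hitting set of size 4.
The groups S1, S3, S6, S7 are pairwise disjoint, so any hitting set needs a separate element for each — at least 4. Hence 4 is optimal.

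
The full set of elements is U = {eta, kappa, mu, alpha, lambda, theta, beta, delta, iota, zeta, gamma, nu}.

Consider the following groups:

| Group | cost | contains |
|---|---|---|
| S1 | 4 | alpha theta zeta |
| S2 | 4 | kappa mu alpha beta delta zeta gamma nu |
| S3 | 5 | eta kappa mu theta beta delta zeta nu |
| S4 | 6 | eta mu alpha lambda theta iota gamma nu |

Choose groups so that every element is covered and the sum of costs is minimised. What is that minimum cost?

10

S2, S4 together cover every element (S2 ∪ S4 = {eta, kappa, mu, alpha, lambda, theta, beta, delta, iota, zeta, gamma, nu}); total cost 4 + 6 = 10.
No covering selection has total cost below 10.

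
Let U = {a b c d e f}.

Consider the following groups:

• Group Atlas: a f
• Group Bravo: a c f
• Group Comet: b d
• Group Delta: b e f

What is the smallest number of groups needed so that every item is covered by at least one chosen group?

Bravo and Comet and Delta together: Bravo ∪ Comet ∪ Delta = {a, b, c, d, e, f} — every item is covered.
Only Bravo contains c, so Bravo is forced; the remaining 3 items need at least 2 more groups (each remaining group adds at most 2) — so at least 3 groups are needed, and 3 is optimal.

3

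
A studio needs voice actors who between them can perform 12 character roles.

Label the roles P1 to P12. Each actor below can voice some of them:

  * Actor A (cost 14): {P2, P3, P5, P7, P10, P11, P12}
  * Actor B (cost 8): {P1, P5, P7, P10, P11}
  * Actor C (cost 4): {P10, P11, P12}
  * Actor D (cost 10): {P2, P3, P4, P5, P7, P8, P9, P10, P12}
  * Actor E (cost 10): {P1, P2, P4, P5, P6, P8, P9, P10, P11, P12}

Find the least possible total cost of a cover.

20

D, E together cover every role (D ∪ E = {P1, P2, P3, P4, P5, P6, P7, P8, P9, P10, P11, P12}); total cost 10 + 10 = 20.
No covering selection has total cost below 20.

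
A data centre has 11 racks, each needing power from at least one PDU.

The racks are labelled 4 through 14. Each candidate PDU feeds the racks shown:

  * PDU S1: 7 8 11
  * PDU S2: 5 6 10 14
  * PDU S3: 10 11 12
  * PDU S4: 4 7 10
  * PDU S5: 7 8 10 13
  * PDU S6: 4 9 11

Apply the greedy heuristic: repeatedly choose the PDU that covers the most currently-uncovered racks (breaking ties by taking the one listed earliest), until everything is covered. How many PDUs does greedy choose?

Greedy: pick S2 (covers 4 new) → pick S1 (covers 3 new) → pick S6 (covers 2 new) → pick S3 (covers 1 new) → pick S5 (covers 1 new). Total picks: 5.
(The true minimum cover uses only 4 PDUs, so greedy is not optimal here.)

5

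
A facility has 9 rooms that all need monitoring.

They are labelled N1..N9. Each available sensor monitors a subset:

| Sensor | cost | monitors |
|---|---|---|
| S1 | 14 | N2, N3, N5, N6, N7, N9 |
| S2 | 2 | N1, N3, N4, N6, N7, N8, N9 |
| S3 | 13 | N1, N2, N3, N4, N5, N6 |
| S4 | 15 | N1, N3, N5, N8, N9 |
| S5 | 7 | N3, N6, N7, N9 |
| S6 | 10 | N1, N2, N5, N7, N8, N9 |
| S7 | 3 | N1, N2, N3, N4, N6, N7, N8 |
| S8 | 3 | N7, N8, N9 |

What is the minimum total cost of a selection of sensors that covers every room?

12

S2, S6 together cover every room (S2 ∪ S6 = {N1, N2, N3, N4, N5, N6, N7, N8, N9}); total cost 2 + 10 = 12.
The greedy pick S2, S7, S6 costs 15; no covering selection beats 12.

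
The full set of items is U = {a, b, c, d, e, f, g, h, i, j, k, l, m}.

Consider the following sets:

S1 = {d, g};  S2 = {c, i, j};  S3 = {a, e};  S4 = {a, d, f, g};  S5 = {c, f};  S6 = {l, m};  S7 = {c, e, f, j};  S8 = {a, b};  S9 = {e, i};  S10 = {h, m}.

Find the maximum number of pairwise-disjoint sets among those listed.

S1, S5, S8, S9, S10 are pairwise disjoint (S1={d,g}; S5={c,f}; S8={a,b}; S9={e,i}; S10={h,m}).
Every remaining set overlaps one of these, and no 6 of the listed sets are pairwise disjoint, so 5 is the maximum.

5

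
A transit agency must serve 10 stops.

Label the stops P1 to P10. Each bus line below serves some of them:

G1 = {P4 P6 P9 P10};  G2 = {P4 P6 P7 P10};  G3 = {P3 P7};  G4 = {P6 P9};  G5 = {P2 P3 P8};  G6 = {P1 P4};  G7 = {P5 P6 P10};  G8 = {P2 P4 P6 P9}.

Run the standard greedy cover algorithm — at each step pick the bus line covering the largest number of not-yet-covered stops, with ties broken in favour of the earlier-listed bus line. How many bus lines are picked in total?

5

Greedy: pick G1 (covers 4 new) → pick G5 (covers 3 new) → pick G2 (covers 1 new) → pick G6 (covers 1 new) → pick G7 (covers 1 new). Total picks: 5.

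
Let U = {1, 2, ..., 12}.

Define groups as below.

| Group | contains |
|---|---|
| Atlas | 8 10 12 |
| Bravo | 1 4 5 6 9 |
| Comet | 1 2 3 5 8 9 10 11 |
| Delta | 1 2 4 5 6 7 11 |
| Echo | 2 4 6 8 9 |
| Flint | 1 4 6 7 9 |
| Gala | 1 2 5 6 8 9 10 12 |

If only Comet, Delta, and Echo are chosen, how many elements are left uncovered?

1

Union of Comet, Delta, Echo = {1, 2, 3, 4, 5, 6, 7, 8, 9, 10, 11}.
Not covered: 12 — 1 element.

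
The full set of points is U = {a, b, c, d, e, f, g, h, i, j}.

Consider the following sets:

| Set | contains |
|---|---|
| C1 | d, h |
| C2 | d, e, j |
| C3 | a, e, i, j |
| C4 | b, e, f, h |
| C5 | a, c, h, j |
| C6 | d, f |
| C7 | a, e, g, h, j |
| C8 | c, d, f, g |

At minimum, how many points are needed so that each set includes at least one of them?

Take T = {a, d, h}. Each listed set contains at least one of these, so T is a hitting set of size 3.
No choice of 2 points meets every set, so 3 is the minimum.

3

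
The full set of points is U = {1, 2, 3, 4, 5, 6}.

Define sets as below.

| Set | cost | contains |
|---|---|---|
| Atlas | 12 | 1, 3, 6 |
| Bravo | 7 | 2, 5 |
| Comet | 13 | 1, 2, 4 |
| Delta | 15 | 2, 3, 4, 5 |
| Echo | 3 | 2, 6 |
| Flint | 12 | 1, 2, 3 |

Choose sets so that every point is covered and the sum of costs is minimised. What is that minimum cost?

Atlas, Delta together cover every point (Atlas ∪ Delta = {1, 2, 3, 4, 5, 6}); total cost 12 + 15 = 27.
The greedy pick Echo, Delta, Atlas costs 30; no covering selection beats 27.

27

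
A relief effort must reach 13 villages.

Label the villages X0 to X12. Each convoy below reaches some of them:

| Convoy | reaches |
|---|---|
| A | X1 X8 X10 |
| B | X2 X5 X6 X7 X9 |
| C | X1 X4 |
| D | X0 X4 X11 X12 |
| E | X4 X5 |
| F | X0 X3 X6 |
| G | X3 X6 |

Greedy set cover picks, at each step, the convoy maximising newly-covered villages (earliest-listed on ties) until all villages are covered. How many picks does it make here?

4

Greedy: pick B (covers 5 new) → pick D (covers 4 new) → pick A (covers 3 new) → pick F (covers 1 new). Total picks: 4.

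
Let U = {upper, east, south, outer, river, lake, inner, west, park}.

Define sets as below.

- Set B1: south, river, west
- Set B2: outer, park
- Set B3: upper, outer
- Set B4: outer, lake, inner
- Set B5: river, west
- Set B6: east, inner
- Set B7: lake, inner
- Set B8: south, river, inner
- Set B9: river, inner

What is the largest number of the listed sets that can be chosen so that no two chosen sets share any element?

3

B2, B5, B7 are pairwise disjoint (B2={outer,park}; B5={river,west}; B7={lake,inner}).
Every remaining set overlaps one of these, and no 4 of the listed sets are pairwise disjoint, so 3 is the maximum.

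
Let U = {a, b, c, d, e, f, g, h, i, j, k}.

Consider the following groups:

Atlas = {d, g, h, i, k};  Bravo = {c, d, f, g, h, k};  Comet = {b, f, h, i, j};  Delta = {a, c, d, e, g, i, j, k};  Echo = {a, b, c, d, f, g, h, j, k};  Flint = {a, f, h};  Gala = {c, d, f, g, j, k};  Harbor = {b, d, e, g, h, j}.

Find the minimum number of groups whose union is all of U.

2

Take {Comet, Delta}. Their union is {a, b, c, d, e, f, g, h, i, j, k}, which is all 11 items.
No single group has all 11 items (the largest, Echo, has 9), so 2 is optimal.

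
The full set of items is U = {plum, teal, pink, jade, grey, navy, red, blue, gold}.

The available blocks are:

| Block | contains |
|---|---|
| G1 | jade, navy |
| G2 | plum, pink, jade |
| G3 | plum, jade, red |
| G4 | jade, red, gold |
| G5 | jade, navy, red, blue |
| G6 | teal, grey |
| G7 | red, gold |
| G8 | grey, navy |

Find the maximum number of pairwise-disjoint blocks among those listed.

3

G2, G7, G8 are pairwise disjoint (G2={plum,pink,jade}; G7={red,gold}; G8={grey,navy}).
Every remaining block overlaps one of these, and no 4 of the listed blocks are pairwise disjoint, so 3 is the maximum.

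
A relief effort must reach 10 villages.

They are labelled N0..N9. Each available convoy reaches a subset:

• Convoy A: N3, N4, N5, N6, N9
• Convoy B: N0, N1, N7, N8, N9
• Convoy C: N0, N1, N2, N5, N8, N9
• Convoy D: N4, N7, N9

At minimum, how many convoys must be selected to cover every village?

3

Take {A, C, D}. Their union is {N0, N1, N2, N3, N4, N5, N6, N7, N8, N9}, which is all 10 villages.
Only C contains N2, so C is forced; the remaining 4 villages need at least 2 more convoys (each remaining convoy adds at most 3) — so at least 3 convoys are needed, and 3 is optimal.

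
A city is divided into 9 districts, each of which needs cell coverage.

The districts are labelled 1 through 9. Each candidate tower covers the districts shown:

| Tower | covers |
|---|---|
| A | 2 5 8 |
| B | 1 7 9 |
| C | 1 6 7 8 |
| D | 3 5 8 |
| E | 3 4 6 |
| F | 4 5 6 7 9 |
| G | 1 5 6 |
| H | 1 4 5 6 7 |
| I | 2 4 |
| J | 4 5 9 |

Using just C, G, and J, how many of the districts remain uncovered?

2

Union of C, G, J = {1, 4, 5, 6, 7, 8, 9}.
Not covered: 2, 3 — 2 districts.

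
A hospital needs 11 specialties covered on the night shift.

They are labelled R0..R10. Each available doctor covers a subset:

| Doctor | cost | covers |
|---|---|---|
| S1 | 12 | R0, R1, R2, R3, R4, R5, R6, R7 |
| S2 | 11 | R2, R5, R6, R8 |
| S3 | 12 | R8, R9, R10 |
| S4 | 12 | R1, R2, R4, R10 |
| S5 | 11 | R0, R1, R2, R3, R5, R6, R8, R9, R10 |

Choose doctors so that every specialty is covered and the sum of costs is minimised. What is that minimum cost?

23

S1, S5 together cover every specialty (S1 ∪ S5 = {R0, R1, R2, R3, R4, R5, R6, R7, R8, R9, R10}); total cost 12 + 11 = 23.
No covering selection has total cost below 23.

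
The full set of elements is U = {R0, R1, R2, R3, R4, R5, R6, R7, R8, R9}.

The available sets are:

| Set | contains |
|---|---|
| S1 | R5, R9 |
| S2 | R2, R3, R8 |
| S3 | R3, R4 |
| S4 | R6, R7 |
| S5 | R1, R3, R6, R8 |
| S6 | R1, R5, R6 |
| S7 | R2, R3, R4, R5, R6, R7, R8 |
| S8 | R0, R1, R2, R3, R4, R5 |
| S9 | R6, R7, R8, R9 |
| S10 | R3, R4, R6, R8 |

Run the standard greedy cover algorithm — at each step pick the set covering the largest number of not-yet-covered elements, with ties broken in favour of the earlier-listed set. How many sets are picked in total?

Greedy: pick S7 (covers 7 new) → pick S8 (covers 2 new) → pick S1 (covers 1 new). Total picks: 3.
(The true minimum cover uses only 2 sets, so greedy is not optimal here.)

3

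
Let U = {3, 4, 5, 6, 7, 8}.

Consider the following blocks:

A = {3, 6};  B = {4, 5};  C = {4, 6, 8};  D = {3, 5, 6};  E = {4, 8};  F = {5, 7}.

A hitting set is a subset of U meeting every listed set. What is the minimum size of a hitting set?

3

H = {3, 4, 7} meets every block (each contains at least one member of H), and |H| = 3.
The blocks A, E, F are pairwise disjoint, so any hitting set needs a separate element for each — at least 3. Hence 3 is optimal.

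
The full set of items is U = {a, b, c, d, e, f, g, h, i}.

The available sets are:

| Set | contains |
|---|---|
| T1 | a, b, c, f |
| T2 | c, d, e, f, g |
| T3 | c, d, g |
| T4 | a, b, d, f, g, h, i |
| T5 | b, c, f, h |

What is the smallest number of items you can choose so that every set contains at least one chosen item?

2

Take T = {b, c}. Each listed set contains at least one of these, so T is a hitting set of size 2.
No single item lies in every set, so at least 2 are needed and 2 is optimal.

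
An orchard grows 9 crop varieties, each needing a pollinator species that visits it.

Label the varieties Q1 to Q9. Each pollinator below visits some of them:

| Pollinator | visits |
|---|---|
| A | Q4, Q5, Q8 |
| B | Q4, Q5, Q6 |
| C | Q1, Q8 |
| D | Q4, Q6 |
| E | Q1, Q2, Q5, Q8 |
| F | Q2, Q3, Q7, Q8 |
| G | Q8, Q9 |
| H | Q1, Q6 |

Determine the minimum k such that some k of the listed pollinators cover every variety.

Take {B, E, F, G}. Their union is {Q1, Q2, Q3, Q4, Q5, Q6, Q7, Q8, Q9}, which is all 9 varieties.
Only G contains Q9, so G is forced; the remaining 7 varieties need at least 3 more pollinators (each remaining pollinator adds at most 3) — so at least 4 pollinators are needed, and 4 is optimal.

4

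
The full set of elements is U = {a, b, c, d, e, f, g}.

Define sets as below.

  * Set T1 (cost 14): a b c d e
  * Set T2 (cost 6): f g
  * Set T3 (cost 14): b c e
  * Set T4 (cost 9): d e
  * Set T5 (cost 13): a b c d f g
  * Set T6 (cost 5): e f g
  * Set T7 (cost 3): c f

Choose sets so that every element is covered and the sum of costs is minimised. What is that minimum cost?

T5, T6 together cover every element (T5 ∪ T6 = {a, b, c, d, e, f, g}); total cost 13 + 5 = 18.
The greedy pick T7, T6, T5 costs 21; no covering selection beats 18.

18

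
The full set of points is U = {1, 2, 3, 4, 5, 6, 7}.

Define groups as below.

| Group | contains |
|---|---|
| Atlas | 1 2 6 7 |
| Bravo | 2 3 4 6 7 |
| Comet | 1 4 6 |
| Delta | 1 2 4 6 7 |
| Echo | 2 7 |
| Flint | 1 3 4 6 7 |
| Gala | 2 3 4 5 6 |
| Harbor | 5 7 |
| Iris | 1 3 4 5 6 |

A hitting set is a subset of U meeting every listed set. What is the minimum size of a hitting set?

2

Take H = {4, 7}. Each listed group contains at least one of these, so H is a hitting set of size 2.
The groups Comet, Echo are pairwise disjoint, so any hitting set needs a separate point for each — at least 2. Hence 2 is optimal.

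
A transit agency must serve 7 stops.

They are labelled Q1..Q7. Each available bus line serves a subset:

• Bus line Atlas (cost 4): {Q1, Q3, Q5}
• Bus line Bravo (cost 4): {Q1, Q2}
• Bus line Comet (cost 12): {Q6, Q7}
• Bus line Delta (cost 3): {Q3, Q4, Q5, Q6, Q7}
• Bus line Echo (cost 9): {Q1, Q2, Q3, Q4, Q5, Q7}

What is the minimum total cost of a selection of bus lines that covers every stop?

Bravo, Delta together cover every stop (Bravo ∪ Delta = {Q1, Q2, Q3, Q4, Q5, Q6, Q7}); total cost 4 + 3 = 7.
No covering selection has total cost below 7.

7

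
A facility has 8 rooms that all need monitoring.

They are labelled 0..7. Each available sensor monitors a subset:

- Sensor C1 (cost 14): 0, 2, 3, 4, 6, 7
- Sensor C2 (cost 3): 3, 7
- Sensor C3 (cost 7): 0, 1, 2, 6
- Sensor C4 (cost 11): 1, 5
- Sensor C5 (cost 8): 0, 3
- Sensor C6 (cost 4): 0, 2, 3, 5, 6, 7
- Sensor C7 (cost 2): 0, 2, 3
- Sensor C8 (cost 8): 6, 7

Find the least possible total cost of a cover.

25

C1, C4 together cover every room (C1 ∪ C4 = {0, 1, 2, 3, 4, 5, 6, 7}); total cost 14 + 11 = 25.
No covering selection has total cost below 25.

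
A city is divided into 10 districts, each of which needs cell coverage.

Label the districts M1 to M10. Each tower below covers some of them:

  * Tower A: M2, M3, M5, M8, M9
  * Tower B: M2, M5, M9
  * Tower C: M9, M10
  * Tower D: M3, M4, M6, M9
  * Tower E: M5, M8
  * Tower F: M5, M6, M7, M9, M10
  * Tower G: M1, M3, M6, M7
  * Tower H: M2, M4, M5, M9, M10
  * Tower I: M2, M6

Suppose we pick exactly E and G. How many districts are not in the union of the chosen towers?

4

Union of E, G = {M1, M3, M5, M6, M7, M8}.
Not covered: M2, M4, M9, M10 — 4 districts.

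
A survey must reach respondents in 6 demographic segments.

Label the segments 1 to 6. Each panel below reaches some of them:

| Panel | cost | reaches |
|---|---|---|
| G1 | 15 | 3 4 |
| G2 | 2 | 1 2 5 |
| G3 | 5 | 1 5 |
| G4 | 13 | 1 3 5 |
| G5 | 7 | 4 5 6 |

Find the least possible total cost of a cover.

G2, G4, G5 together cover every segment (G2 ∪ G4 ∪ G5 = {1, 2, 3, 4, 5, 6}); total cost 2 + 13 + 7 = 22.
No covering selection has total cost below 22.

22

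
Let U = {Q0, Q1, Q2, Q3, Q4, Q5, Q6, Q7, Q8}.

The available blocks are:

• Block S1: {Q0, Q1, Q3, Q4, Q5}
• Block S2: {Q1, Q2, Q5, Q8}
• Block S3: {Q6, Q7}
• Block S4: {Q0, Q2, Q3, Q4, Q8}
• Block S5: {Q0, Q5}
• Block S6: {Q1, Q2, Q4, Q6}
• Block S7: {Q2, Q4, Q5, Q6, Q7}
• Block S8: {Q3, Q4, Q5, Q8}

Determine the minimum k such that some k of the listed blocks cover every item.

S1 and S4 and S7 together: S1 ∪ S4 ∪ S7 = {Q0, Q1, Q2, Q3, Q4, Q5, Q6, Q7, Q8} — every item is covered.
No 2 of the 8 blocks cover everything (all 28 combinations miss at least one item), so 3 is optimal.

3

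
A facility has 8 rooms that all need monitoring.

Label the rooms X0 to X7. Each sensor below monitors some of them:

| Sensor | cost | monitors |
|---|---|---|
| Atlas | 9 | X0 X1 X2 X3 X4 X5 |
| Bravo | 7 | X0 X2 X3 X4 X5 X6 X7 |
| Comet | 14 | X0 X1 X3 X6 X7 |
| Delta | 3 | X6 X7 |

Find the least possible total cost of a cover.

Atlas, Delta together cover every room (Atlas ∪ Delta = {X0, X1, X2, X3, X4, X5, X6, X7}); total cost 9 + 3 = 12.
The greedy pick Bravo, Atlas costs 16; no covering selection beats 12.

12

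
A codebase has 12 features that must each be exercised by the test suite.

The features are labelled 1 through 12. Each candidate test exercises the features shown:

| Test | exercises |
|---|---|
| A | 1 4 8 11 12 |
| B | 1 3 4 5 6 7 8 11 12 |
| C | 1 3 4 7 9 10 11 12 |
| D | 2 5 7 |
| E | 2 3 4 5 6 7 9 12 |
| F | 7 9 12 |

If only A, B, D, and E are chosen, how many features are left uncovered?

1

Union of A, B, D, E = {1, 2, 3, 4, 5, 6, 7, 8, 9, 11, 12}.
Not covered: 10 — 1 feature.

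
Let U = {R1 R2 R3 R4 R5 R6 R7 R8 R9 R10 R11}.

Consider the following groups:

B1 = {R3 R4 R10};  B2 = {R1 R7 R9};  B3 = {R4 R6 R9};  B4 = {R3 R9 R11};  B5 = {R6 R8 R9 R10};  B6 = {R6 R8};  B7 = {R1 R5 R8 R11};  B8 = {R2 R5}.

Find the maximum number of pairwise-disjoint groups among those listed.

B1, B2, B6, B8 are pairwise disjoint (B1={R3,R4,R10}; B2={R1,R7,R9}; B6={R6,R8}; B8={R2,R5}).
Every remaining group overlaps one of these, and no 5 of the listed groups are pairwise disjoint, so 4 is the maximum.

4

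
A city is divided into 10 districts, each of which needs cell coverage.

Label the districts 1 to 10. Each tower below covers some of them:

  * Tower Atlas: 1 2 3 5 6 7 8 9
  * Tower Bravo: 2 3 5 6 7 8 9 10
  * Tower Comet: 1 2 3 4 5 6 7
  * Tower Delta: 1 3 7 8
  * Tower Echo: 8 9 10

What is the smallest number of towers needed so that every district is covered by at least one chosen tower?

Take {Bravo, Comet}. Their union is {1, 2, 3, 4, 5, 6, 7, 8, 9, 10}, which is all 10 districts.
No single tower has all 10 districts (the largest, Atlas, has 8), so 2 is optimal.

2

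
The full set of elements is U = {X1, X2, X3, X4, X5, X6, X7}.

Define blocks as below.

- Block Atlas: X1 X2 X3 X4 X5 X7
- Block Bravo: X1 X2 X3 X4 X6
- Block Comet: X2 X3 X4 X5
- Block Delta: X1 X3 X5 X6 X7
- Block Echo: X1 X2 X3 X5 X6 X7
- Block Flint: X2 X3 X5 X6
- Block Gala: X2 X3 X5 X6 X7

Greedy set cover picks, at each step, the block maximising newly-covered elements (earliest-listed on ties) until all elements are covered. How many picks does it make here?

Greedy: pick Atlas (covers 6 new) → pick Bravo (covers 1 new). Total picks: 2.

2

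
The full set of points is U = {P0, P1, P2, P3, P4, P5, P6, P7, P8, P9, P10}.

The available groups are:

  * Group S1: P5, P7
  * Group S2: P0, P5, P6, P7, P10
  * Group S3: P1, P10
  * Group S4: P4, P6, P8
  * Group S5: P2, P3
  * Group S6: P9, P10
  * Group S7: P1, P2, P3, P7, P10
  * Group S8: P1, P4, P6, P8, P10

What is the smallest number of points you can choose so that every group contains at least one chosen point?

H = {P3, P5, P6, P10} meets every group (each contains at least one member of H), and |H| = 4.
The groups S1, S3, S4, S5 are pairwise disjoint, so any hitting set needs a separate point for each — at least 4. Hence 4 is optimal.

4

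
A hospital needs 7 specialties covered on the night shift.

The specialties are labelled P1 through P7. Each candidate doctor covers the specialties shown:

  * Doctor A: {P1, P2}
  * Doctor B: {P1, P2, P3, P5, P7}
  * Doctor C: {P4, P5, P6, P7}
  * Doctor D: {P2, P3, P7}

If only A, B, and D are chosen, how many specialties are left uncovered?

Union of A, B, D = {P1, P2, P3, P5, P7}.
Not covered: P4, P6 — 2 specialties.

2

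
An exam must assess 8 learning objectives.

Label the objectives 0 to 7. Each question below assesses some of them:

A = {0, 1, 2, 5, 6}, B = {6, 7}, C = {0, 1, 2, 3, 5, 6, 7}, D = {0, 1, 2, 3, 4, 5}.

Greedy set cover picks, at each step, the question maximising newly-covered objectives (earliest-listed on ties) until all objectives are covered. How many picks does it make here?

2

Greedy: pick C (covers 7 new) → pick D (covers 1 new). Total picks: 2.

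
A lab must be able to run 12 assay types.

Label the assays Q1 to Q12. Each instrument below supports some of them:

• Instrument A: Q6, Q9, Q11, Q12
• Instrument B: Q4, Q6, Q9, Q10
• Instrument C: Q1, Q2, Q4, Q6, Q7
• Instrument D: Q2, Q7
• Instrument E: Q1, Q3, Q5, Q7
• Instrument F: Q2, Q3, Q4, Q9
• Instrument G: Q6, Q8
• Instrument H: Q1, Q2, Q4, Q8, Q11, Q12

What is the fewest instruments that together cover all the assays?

3

B and E and H together: B ∪ E ∪ H = {Q1, Q2, Q3, Q4, Q5, Q6, Q7, Q8, Q9, Q10, Q11, Q12} — every assay is covered.
Only E contains Q5, so E is forced; the remaining 8 assays need at least 2 more instruments (each remaining instrument adds at most 5) — so at least 3 instruments are needed, and 3 is optimal.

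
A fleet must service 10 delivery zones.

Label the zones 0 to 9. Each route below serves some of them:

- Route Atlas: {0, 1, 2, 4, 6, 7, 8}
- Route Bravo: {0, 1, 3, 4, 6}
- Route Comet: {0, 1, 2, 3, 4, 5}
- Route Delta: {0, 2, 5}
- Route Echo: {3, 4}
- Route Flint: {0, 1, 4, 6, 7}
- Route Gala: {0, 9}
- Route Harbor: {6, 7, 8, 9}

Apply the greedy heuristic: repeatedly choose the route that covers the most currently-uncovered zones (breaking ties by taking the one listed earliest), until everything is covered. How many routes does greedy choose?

Greedy: pick Atlas (covers 7 new) → pick Comet (covers 2 new) → pick Gala (covers 1 new). Total picks: 3.
(The true minimum cover uses only 2 routes, so greedy is not optimal here.)

3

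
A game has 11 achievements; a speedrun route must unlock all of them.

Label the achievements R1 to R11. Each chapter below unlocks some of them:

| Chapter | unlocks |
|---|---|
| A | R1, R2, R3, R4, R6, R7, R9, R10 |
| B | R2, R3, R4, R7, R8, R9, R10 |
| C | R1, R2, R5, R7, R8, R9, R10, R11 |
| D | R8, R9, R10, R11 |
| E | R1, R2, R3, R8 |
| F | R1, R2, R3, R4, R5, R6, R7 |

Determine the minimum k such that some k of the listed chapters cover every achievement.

Take {A, C}. Their union is {R1, R2, R3, R4, R5, R6, R7, R8, R9, R10, R11}, which is all 11 achievements.
No single chapter has all 11 achievements (the largest, A, has 8), so 2 is optimal.

2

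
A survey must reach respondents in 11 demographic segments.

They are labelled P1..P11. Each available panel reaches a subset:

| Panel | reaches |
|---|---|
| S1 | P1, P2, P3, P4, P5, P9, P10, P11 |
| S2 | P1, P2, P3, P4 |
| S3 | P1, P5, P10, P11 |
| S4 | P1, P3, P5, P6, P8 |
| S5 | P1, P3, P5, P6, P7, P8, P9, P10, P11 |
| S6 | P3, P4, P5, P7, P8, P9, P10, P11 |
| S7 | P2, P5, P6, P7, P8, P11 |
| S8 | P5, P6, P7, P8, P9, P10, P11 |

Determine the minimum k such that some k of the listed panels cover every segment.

Take {S1, S5}. Their union is {P1, P2, P3, P4, P5, P6, P7, P8, P9, P10, P11}, which is all 11 segments.
No single panel has all 11 segments (the largest, S5, has 9), so 2 is optimal.

2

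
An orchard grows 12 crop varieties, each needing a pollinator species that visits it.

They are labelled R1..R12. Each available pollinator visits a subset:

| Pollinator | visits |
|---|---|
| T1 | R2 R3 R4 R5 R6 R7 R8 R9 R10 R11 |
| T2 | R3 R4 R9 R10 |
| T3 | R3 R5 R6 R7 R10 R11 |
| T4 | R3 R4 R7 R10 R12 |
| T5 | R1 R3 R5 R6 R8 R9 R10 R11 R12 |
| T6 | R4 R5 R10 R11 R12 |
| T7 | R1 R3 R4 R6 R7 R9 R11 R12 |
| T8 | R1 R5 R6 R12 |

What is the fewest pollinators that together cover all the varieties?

Take {T1, T8}. Their union is {R1, R2, R3, R4, R5, R6, R7, R8, R9, R10, R11, R12}, which is all 12 varieties.
No single pollinator has all 12 varieties (the largest, T1, has 10), so 2 is optimal.

2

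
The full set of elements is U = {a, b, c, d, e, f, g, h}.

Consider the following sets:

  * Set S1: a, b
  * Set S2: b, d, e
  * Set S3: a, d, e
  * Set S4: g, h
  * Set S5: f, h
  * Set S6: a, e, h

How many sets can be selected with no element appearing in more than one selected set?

S1, S5 are pairwise disjoint (S1={a,b}; S5={f,h}).
Every remaining set overlaps one of these, and no 3 of the listed sets are pairwise disjoint, so 2 is the maximum.

2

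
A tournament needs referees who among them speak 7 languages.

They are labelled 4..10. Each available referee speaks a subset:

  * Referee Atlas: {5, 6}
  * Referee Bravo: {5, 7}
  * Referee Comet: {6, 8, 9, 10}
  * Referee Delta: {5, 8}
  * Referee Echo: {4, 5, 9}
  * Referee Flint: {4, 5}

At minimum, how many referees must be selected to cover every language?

Take {Bravo, Comet, Flint}. Their union is {4, 5, 6, 7, 8, 9, 10}, which is all 7 languages.
Only Bravo contains 7, so Bravo is forced; the remaining 5 languages need at least 2 more referees (each remaining referee adds at most 4) — so at least 3 referees are needed, and 3 is optimal.

3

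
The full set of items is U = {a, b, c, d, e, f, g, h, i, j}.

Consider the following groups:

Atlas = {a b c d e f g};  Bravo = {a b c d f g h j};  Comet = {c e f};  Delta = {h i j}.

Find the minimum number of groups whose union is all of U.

Take {Atlas, Delta}. Their union is {a, b, c, d, e, f, g, h, i, j}, which is all 10 items.
No single group has all 10 items (the largest, Bravo, has 8), so 2 is optimal.

2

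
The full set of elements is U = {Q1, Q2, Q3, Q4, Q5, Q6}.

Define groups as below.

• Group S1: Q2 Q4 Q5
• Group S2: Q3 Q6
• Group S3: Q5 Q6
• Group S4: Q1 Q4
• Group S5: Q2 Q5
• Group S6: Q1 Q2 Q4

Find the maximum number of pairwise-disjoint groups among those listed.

S2, S4, S5 are pairwise disjoint (S2={Q3,Q6}; S4={Q1,Q4}; S5={Q2,Q5}).
Every remaining group overlaps one of these, and no 4 of the listed groups are pairwise disjoint, so 3 is the maximum.

3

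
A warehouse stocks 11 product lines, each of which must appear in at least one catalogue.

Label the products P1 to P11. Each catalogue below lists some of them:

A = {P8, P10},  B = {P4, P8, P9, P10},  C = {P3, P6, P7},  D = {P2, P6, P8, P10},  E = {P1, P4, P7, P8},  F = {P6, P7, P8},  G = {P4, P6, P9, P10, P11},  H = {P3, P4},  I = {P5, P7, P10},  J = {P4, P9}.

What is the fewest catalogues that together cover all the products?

5

C and D and E and G and I together: C ∪ D ∪ E ∪ G ∪ I = {P1, P2, P3, P4, P5, P6, P7, P8, P9, P10, P11} — every product is covered.
No 4 of the 10 catalogues cover everything (all 210 combinations miss at least one product), so 5 is optimal.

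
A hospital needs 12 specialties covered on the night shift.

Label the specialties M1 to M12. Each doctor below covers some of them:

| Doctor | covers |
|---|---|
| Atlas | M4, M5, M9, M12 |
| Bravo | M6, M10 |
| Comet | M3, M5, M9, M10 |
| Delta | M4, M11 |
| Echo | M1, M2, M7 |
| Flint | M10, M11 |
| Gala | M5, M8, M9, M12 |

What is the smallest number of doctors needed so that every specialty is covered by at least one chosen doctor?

5

Bravo and Comet and Delta and Echo and Gala together: Bravo ∪ Comet ∪ Delta ∪ Echo ∪ Gala = {M1, M2, M3, M4, M5, M6, M7, M8, M9, M10, M11, M12} — every specialty is covered.
No 4 of the 7 doctors cover everything (all 35 combinations miss at least one specialty), so 5 is optimal.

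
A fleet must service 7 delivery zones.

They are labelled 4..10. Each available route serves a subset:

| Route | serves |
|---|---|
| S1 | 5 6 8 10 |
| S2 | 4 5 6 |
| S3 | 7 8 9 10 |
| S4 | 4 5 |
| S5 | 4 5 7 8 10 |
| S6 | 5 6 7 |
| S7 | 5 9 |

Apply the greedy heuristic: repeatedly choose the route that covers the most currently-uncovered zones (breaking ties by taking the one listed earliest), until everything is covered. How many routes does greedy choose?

Greedy: pick S5 (covers 5 new) → pick S1 (covers 1 new) → pick S3 (covers 1 new). Total picks: 3.
(The true minimum cover uses only 2 routes, so greedy is not optimal here.)

3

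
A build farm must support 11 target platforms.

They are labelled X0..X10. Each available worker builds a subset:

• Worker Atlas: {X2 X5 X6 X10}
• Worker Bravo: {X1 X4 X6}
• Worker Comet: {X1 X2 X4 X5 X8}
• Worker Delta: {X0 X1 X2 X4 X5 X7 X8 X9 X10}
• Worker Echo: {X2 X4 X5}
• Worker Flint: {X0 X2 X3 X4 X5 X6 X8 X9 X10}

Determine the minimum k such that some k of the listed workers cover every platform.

2

Take {Delta, Flint}. Their union is {X0, X1, X2, X3, X4, X5, X6, X7, X8, X9, X10}, which is all 11 platforms.
No single worker has all 11 platforms (the largest, Delta, has 9), so 2 is optimal.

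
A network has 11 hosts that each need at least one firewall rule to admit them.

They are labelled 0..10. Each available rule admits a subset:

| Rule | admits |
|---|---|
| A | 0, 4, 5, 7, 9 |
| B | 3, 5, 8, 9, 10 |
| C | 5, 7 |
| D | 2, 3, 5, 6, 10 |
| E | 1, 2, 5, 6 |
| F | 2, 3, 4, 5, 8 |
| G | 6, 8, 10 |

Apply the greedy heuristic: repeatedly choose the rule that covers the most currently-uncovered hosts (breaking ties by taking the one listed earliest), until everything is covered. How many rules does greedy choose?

Greedy: pick A (covers 5 new) → pick D (covers 4 new) → pick B (covers 1 new) → pick E (covers 1 new). Total picks: 4.
(The true minimum cover uses only 3 rules, so greedy is not optimal here.)

4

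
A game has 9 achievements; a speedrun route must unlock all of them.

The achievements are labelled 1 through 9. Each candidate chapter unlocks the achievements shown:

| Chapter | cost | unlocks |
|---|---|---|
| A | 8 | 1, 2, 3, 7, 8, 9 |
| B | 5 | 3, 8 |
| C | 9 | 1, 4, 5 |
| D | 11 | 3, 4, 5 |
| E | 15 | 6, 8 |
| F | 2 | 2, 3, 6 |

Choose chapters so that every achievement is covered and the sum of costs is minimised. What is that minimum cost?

19

A, C, F together cover every achievement (A ∪ C ∪ F = {1, 2, 3, 4, 5, 6, 7, 8, 9}); total cost 8 + 9 + 2 = 19.
No covering selection has total cost below 19.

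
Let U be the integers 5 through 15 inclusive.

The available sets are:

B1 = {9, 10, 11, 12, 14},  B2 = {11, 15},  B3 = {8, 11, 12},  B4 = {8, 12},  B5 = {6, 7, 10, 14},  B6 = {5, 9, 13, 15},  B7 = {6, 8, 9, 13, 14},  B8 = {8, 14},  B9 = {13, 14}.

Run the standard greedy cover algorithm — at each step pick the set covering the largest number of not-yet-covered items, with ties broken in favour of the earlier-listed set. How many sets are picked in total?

Greedy: pick B1 (covers 5 new) → pick B6 (covers 3 new) → pick B5 (covers 2 new) → pick B3 (covers 1 new). Total picks: 4.
(The true minimum cover uses only 3 sets, so greedy is not optimal here.)

4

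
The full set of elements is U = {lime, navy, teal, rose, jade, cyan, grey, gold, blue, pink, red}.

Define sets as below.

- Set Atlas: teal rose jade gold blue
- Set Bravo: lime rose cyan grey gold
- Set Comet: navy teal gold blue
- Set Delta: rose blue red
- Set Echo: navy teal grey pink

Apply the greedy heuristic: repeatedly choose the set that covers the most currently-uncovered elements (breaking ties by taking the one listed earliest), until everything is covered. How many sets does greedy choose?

4

Greedy: pick Atlas (covers 5 new) → pick Bravo (covers 3 new) → pick Echo (covers 2 new) → pick Delta (covers 1 new). Total picks: 4.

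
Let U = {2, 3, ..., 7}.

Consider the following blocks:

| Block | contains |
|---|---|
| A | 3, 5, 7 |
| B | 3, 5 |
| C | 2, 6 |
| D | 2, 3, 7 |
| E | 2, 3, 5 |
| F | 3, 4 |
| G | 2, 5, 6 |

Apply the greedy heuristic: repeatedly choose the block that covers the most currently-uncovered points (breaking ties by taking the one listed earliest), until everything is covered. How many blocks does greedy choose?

Greedy: pick A (covers 3 new) → pick C (covers 2 new) → pick F (covers 1 new). Total picks: 3.

3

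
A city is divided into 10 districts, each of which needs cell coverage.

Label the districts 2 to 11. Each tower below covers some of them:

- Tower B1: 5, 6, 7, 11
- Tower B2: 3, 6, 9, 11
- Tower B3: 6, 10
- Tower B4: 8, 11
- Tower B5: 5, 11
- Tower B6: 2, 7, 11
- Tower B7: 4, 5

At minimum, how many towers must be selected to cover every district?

5

B2 and B3 and B4 and B6 and B7 together: B2 ∪ B3 ∪ B4 ∪ B6 ∪ B7 = {2, 3, 4, 5, 6, 7, 8, 9, 10, 11} — every district is covered.
No 4 of the 7 towers cover everything (all 35 combinations miss at least one district), so 5 is optimal.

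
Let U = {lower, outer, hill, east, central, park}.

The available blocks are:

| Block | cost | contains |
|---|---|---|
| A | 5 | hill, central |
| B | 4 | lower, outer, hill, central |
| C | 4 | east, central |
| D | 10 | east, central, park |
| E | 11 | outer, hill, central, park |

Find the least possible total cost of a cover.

B, D together cover every item (B ∪ D = {lower, outer, hill, east, central, park}); total cost 4 + 10 = 14.
The greedy pick B, C, D costs 18; no covering selection beats 14.

14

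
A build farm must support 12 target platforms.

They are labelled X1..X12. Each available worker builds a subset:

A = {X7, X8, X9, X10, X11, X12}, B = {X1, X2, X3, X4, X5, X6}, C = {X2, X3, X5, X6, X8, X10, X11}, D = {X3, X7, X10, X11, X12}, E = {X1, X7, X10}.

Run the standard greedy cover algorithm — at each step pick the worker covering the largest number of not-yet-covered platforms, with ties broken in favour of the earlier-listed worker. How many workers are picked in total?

3

Greedy: pick C (covers 7 new) → pick A (covers 3 new) → pick B (covers 2 new). Total picks: 3.
(The true minimum cover uses only 2 workers, so greedy is not optimal here.)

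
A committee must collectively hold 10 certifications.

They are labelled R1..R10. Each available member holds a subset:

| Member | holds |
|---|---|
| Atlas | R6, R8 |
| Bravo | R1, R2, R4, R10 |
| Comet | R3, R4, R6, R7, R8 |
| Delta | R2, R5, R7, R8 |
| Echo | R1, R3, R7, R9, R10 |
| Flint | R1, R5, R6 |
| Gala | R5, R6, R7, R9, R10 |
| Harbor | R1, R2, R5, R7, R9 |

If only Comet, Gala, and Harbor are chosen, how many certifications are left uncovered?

0

Union of Comet, Gala, Harbor = {R1, R2, R3, R4, R5, R6, R7, R8, R9, R10} — that's every certification, so 0 are uncovered.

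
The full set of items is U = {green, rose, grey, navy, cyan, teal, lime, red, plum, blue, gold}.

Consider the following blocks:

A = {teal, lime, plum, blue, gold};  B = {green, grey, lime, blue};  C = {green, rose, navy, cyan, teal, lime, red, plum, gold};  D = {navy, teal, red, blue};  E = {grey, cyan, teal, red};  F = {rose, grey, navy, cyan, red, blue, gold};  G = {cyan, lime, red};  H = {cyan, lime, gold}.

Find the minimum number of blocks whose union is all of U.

2

Take {C, F}. Their union is {green, rose, grey, navy, cyan, teal, lime, red, plum, blue, gold}, which is all 11 items.
No single block has all 11 items (the largest, C, has 9), so 2 is optimal.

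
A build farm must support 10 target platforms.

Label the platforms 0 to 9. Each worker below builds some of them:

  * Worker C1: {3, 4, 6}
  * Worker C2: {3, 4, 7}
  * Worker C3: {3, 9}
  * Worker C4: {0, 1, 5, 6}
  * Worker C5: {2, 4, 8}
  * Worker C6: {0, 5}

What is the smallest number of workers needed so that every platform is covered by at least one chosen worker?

Take {C2, C3, C4, C5}. Their union is {0, 1, 2, 3, 4, 5, 6, 7, 8, 9}, which is all 10 platforms.
No 3 of the 6 workers cover everything (all 20 combinations miss at least one platform), so 4 is optimal.

4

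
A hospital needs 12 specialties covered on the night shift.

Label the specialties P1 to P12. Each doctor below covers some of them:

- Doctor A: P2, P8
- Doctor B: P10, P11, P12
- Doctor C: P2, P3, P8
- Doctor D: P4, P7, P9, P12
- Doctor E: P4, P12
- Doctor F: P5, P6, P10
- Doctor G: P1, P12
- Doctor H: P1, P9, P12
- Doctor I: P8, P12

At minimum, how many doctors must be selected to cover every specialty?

5

B and C and D and F and H together: B ∪ C ∪ D ∪ F ∪ H = {P1, P2, P3, P4, P5, P6, P7, P8, P9, P10, P11, P12} — every specialty is covered.
No 4 of the 9 doctors cover everything (all 126 combinations miss at least one specialty), so 5 is optimal.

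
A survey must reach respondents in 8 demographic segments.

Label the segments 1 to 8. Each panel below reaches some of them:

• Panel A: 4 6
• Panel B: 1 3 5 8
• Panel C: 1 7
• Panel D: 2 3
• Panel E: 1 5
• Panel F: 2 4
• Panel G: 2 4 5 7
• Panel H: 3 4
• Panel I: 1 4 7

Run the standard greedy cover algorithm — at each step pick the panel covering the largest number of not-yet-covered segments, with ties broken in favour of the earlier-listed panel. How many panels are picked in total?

3

Greedy: pick B (covers 4 new) → pick G (covers 3 new) → pick A (covers 1 new). Total picks: 3.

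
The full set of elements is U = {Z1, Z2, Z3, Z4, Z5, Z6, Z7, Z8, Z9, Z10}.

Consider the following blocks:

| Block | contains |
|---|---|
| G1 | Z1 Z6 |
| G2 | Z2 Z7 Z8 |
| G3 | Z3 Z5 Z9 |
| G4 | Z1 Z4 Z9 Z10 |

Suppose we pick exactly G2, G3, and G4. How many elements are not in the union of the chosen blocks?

Union of G2, G3, G4 = {Z1, Z2, Z3, Z4, Z5, Z7, Z8, Z9, Z10}.
Not covered: Z6 — 1 element.

1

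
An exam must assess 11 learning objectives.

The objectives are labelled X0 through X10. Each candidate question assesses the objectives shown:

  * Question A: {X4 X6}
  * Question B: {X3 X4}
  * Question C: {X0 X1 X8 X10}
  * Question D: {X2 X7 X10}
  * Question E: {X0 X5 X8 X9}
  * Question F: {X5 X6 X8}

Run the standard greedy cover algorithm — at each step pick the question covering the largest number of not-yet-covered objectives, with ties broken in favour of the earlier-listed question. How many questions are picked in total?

Greedy: pick C (covers 4 new) → pick A (covers 2 new) → pick D (covers 2 new) → pick E (covers 2 new) → pick B (covers 1 new). Total picks: 5.

5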